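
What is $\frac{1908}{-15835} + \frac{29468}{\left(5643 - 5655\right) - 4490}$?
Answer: $- \frac{237607798}{35644585} \approx -6.666$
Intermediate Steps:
$\frac{1908}{-15835} + \frac{29468}{\left(5643 - 5655\right) - 4490} = 1908 \left(- \frac{1}{15835}\right) + \frac{29468}{-12 - 4490} = - \frac{1908}{15835} + \frac{29468}{-4502} = - \frac{1908}{15835} + 29468 \left(- \frac{1}{4502}\right) = - \frac{1908}{15835} - \frac{14734}{2251} = - \frac{237607798}{35644585}$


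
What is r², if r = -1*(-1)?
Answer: 1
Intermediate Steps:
r = 1
r² = 1² = 1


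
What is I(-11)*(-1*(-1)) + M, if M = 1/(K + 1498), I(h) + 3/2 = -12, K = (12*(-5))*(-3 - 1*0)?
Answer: -11326/839 ≈ -13.499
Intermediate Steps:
K = 180 (K = -60*(-3 + 0) = -60*(-3) = 180)
I(h) = -27/2 (I(h) = -3/2 - 12 = -27/2)
M = 1/1678 (M = 1/(180 + 1498) = 1/1678 ≈ 0.00059595)
I(-11)*(-1*(-1)) + M = -(-27)*(-1)/2 + 1/1678 = -27/2*1 + 1/1678 = -27/2 + 1/1678 = -11326/839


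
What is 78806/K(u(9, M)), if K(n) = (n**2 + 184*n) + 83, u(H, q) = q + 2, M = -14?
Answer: -11258/283 ≈ -39.781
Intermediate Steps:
u(H, q) = 2 + q
K(n) = 83 + n**2 + 184*n
78806/K(u(9, M)) = 78806/(83 + (2 - 14)**2 + 184*(2 - 14)) = 78806/(83 + (-12)**2 + 184*(-12)) = 78806/(83 + 144 - 2208) = 78806/(-1981) = 78806*(-1/1981) = -11258/283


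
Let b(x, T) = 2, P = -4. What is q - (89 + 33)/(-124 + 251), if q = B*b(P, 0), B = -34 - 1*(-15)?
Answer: -4948/127 ≈ -38.961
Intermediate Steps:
B = -19 (B = -34 + 15 = -19)
q = -38 (q = -19*2 = -38)
q - (89 + 33)/(-124 + 251) = -38 - (89 + 33)/(-124 + 251) = -38 - 122/127 = -4948/127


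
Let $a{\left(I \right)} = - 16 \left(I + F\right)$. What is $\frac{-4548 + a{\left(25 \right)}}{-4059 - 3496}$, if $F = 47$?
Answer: $\frac{1140}{1511} \approx 0.75447$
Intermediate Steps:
$a{\left(I \right)} = -752 - 16 I$ ($a{\left(I \right)} = - 16 \left(I + 47\right) = - 16 \left(47 + I\right) = -752 - 16 I$)
$\frac{-4548 + a{\left(25 \right)}}{-4059 - 3496} = \frac{-4548 - 1152}{-4059 - 3496} = \frac{-4548 - 1152}{-7555} = \left(-4548 - 1152\right) \left(- \frac{1}{7555}\right) = \left(-5700\right) \left(- \frac{1}{7555}\right) = \frac{1140}{1511}$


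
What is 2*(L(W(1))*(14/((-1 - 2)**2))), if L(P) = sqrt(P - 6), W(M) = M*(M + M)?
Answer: 56*I/9 ≈ 6.2222*I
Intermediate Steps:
W(M) = 2*M**2 (W(M) = M*(2*M) = 2*M**2)
L(P) = sqrt(-6 + P)
2*(L(W(1))*(14/((-1 - 2)**2))) = 2*(sqrt(-6 + 2*1**2)*(14/((-1 - 2)**2))) = 2*(sqrt(-6 + 2*1)*(14/((-3)**2))) = 2*(sqrt(-6 + 2)*(14/9)) = 2*(sqrt(-4)*(14*(1/9))) = 2*((2*I)*(14/9)) = 2*(28*I/9) = 56*I/9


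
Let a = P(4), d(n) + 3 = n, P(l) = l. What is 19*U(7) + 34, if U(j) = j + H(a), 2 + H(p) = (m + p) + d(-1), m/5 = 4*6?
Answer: 2409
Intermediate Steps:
d(n) = -3 + n
a = 4
m = 120 (m = 5*(4*6) = 5*24 = 120)
H(p) = 114 + p (H(p) = -2 + ((120 + p) + (-3 - 1)) = -2 + ((120 + p) - 4) = -2 + (116 + p) = 114 + p)
U(j) = 118 + j (U(j) = j + (114 + 4) = j + 118 = 118 + j)
19*U(7) + 34 = 19*(118 + 7) + 34 = 19*125 + 34 = 2375 + 34 = 2409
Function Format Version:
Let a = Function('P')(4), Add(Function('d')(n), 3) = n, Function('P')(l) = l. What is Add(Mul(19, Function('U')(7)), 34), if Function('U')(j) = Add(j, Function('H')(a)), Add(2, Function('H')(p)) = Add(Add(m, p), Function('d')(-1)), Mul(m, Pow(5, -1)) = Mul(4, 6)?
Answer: 2409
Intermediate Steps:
Function('d')(n) = Add(-3, n)
a = 4
m = 120 (m = Mul(5, Mul(4, 6)) = Mul(5, 24) = 120)
Function('H')(p) = Add(114, p) (Function('H')(p) = Add(-2, Add(Add(120, p), Add(-3, -1))) = Add(-2, Add(Add(120, p), -4)) = Add(-2, Add(116, p)) = Add(114, p))
Function('U')(j) = Add(118, j) (Function('U')(j) = Add(j, Add(114, 4)) = Add(j, 118) = Add(118, j))
Add(Mul(19, Function('U')(7)), 34) = Add(Mul(19, Add(118, 7)), 34) = Add(Mul(19, 125), 34) = Add(2375, 34) = 2409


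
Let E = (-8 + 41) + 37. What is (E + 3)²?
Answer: 5329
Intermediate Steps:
E = 70 (E = 33 + 37 = 70)
(E + 3)² = (70 + 3)² = 73² = 5329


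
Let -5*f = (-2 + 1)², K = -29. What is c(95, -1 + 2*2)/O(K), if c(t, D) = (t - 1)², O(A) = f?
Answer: -44180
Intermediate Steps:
f = -⅕ (f = -(-2 + 1)²/5 = -⅕*(-1)² = -⅕*1 = -⅕ ≈ -0.20000)
O(A) = -⅕
c(t, D) = (-1 + t)²
c(95, -1 + 2*2)/O(K) = (-1 + 95)²/(-⅕) = 94²*(-5) = 8836*(-5) = -44180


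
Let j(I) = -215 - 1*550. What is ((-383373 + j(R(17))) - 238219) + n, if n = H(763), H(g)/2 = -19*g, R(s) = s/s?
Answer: -651351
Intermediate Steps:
R(s) = 1
H(g) = -38*g (H(g) = 2*(-19*g) = -38*g)
j(I) = -765 (j(I) = -215 - 550 = -765)
n = -28994 (n = -38*763 = -28994)
((-383373 + j(R(17))) - 238219) + n = ((-383373 - 765) - 238219) - 28994 = (-384138 - 238219) - 28994 = -622357 - 28994 = -651351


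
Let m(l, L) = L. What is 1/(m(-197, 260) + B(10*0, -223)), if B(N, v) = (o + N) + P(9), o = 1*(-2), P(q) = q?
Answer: 1/267 ≈ 0.0037453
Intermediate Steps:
o = -2
B(N, v) = 7 + N (B(N, v) = (-2 + N) + 9 = 7 + N)
1/(m(-197, 260) + B(10*0, -223)) = 1/(260 + (7 + 10*0)) = 1/(260 + (7 + 0)) = 1/(260 + 7) = 1/267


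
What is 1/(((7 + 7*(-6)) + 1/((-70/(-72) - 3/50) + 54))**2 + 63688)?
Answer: 2442435241/158542686086033 ≈ 1.5406e-5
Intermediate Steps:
1/(((7 + 7*(-6)) + 1/((-70/(-72) - 3/50) + 54))**2 + 63688) = 1/(((7 - 42) + 1/((-70*(-1/72) - 3*1/50) + 54))**2 + 63688) = 1/((-35 + 1/((35/36 - 3/50) + 54))**2 + 63688) = 1/((-35 + 1/(821/900 + 54))**2 + 63688) = 1/((-35 + 1/(49421/900))**2 + 63688) = 1/((-35 + 900/49421)**2 + 63688) = 1/((-1728835/49421)**2 + 63688) = 1/(2988870457225/2442435241 + 63688) = 1/(158542686086033/2442435241) = 2442435241/158542686086033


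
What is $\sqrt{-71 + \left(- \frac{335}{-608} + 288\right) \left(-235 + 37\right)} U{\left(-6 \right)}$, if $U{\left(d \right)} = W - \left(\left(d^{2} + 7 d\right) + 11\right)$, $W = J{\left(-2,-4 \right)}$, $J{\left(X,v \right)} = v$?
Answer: $- \frac{9 i \sqrt{330410855}}{76} \approx - 2152.6 i$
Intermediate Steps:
$W = -4$
$U{\left(d \right)} = -15 - d^{2} - 7 d$ ($U{\left(d \right)} = -4 - \left(\left(d^{2} + 7 d\right) + 11\right) = -4 - \left(11 + d^{2} + 7 d\right) = -15 - d^{2} - 7 d$)
$\sqrt{-71 + \left(- \frac{335}{-608} + 288\right) \left(-235 + 37\right)} U{\left(-6 \right)} = \sqrt{-71 + \left(- \frac{335}{-608} + 288\right) \left(-235 + 37\right)} \left(-15 - \left(-6\right)^{2} - -42\right) = \sqrt{-71 + \left(\left(-335\right) \left(- \frac{1}{608}\right) + 288\right) \left(-198\right)} \left(-15 - 36 + 42\right) = \sqrt{-71 + \left(\frac{335}{608} + 288\right) \left(-198\right)} \left(-15 - 36 + 42\right) = \sqrt{-71 + \frac{175439}{608} \left(-198\right)} \left(-9\right) = \sqrt{-71 - \frac{17368461}{304}} \left(-9\right) = \sqrt{- \frac{17390045}{304}} \left(-9\right) = \frac{i \sqrt{330410855}}{76} \left(-9\right) = - \frac{9 i \sqrt{330410855}}{76}$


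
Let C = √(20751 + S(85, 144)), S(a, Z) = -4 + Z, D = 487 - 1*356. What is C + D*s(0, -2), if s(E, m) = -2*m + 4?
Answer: 1048 + √20891 ≈ 1192.5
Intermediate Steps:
s(E, m) = 4 - 2*m
D = 131 (D = 487 - 356 = 131)
C = √20891 (C = √(20751 + (-4 + 144)) = √(20751 + 140) = √20891 ≈ 144.54)
C + D*s(0, -2) = √20891 + 131*(4 - 2*(-2)) = √20891 + 131*(4 + 4) = √20891 + 131*8 = √20891 + 1048 = 1048 + √20891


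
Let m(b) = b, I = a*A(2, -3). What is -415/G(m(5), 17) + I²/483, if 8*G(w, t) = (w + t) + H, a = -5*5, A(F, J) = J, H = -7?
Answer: -101279/483 ≈ -209.69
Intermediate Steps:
a = -25
I = 75 (I = -25*(-3) = 75)
G(w, t) = -7/8 + t/8 + w/8 (G(w, t) = ((w + t) - 7)/8 = ((t + w) - 7)/8 = (-7 + t + w)/8 = -7/8 + t/8 + w/8)
-415/G(m(5), 17) + I²/483 = -415/(-7/8 + (⅛)*17 + (⅛)*5) + 75²/483 = -415/(-7/8 + 17/8 + 5/8) + 5625*(1/483) = -415/15/8 + 1875/161 = -415*8/15 + 1875/161 = -664/3 + 1875/161 = -101279/483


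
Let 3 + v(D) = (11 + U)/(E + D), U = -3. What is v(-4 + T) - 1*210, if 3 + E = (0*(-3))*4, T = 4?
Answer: -647/3 ≈ -215.67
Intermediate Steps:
E = -3 (E = -3 + (0*(-3))*4 = -3 + 0*4 = -3 + 0 = -3)
v(D) = -3 + 8/(-3 + D) (v(D) = -3 + (11 - 3)/(-3 + D) = -3 + 8/(-3 + D))
v(-4 + T) - 1*210 = (17 - 3*(-4 + 4))/(-3 + (-4 + 4)) - 1*210 = (17 - 3*0)/(-3 + 0) - 210 = (17 + 0)/(-3) - 210 = -1/3*17 - 210 = -17/3 - 210 = -647/3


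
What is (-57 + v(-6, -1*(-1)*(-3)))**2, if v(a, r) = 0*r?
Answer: 3249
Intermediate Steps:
v(a, r) = 0
(-57 + v(-6, -1*(-1)*(-3)))**2 = (-57 + 0)**2 = (-57)**2 = 3249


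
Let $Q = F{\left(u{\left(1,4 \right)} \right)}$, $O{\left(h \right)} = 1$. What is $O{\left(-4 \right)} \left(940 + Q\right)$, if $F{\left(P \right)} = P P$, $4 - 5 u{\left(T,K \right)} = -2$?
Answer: $\frac{23536}{25} \approx 941.44$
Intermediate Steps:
$u{\left(T,K \right)} = \frac{6}{5}$ ($u{\left(T,K \right)} = \frac{4}{5} - - \frac{2}{5} = \frac{4}{5} + \frac{2}{5} = \frac{6}{5}$)
$F{\left(P \right)} = P^{2}$
$Q = \frac{36}{25}$ ($Q = \left(\frac{6}{5}\right)^{2} = \frac{36}{25} \approx 1.44$)
$O{\left(-4 \right)} \left(940 + Q\right) = 1 \left(940 + \frac{36}{25}\right) = 1 \cdot \frac{23536}{25} = \frac{23536}{25}$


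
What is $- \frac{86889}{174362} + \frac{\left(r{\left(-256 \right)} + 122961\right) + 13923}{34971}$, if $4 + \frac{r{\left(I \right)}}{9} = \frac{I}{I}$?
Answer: $\frac{6941355005}{2032537834} \approx 3.4151$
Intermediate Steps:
$r{\left(I \right)} = -27$ ($r{\left(I \right)} = -36 + 9 \frac{I}{I} = -36 + 9 \cdot 1 = -36 + 9 = -27$)
$- \frac{86889}{174362} + \frac{\left(r{\left(-256 \right)} + 122961\right) + 13923}{34971} = - \frac{86889}{174362} + \frac{\left(-27 + 122961\right) + 13923}{34971} = \left(-86889\right) \frac{1}{174362} + \left(122934 + 13923\right) \frac{1}{34971} = - \frac{86889}{174362} + 136857 \cdot \frac{1}{34971} = - \frac{86889}{174362} + \frac{45619}{11657} = \frac{6941355005}{2032537834}$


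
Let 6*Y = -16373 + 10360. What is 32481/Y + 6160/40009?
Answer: -7760153894/240574117 ≈ -32.257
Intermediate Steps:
Y = -6013/6 (Y = (-16373 + 10360)/6 = (⅙)*(-6013) = -6013/6 ≈ -1002.2)
32481/Y + 6160/40009 = 32481/(-6013/6) + 6160/40009 = 32481*(-6/6013) + 6160*(1/40009) = -194886/6013 + 6160/40009 = -7760153894/240574117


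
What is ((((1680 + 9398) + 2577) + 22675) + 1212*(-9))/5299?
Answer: 25422/5299 ≈ 4.7975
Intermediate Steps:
((((1680 + 9398) + 2577) + 22675) + 1212*(-9))/5299 = (((11078 + 2577) + 22675) - 10908)*(1/5299) = ((13655 + 22675) - 10908)*(1/5299) = (36330 - 10908)*(1/5299) = 25422*(1/5299) = 25422/5299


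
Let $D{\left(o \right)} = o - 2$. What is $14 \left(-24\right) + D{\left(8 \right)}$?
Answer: $-330$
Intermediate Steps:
$D{\left(o \right)} = -2 + o$ ($D{\left(o \right)} = o - 2 = -2 + o$)
$14 \left(-24\right) + D{\left(8 \right)} = 14 \left(-24\right) + \left(-2 + 8\right) = -336 + 6 = -330$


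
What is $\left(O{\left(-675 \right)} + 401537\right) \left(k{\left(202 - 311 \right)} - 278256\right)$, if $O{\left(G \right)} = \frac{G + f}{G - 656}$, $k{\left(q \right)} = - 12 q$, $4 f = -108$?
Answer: $- \frac{148013875157652}{1331} \approx -1.1121 \cdot 10^{11}$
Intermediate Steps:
$f = -27$ ($f = \frac{1}{4} \left(-108\right) = -27$)
$O{\left(G \right)} = \frac{-27 + G}{-656 + G}$ ($O{\left(G \right)} = \frac{G - 27}{G - 656} = \frac{-27 + G}{-656 + G}$)
$\left(O{\left(-675 \right)} + 401537\right) \left(k{\left(202 - 311 \right)} - 278256\right) = \left(\frac{-27 - 675}{-656 - 675} + 401537\right) \left(- 12 \left(202 - 311\right) - 278256\right) = \left(\frac{1}{-1331} \left(-702\right) + 401537\right) \left(- 12 \left(202 - 311\right) - 278256\right) = \left(\left(- \frac{1}{1331}\right) \left(-702\right) + 401537\right) \left(\left(-12\right) \left(-109\right) - 278256\right) = \left(\frac{702}{1331} + 401537\right) \left(1308 - 278256\right) = \frac{534446449}{1331} \left(-276948\right) = - \frac{148013875157652}{1331}$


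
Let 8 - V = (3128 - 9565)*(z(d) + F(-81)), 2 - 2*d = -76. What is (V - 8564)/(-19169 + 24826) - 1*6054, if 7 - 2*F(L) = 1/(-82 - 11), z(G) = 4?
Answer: -3181318136/526101 ≈ -6047.0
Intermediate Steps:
d = 39 (d = 1 - ½*(-76) = 1 + 38 = 39)
F(L) = 326/93 (F(L) = 7/2 - 1/(2*(-82 - 11)) = 7/2 - ½/(-93) = 7/2 - ½*(-1/93) = 7/2 + 1/186 = 326/93)
V = 4493770/93 (V = 8 - (3128 - 9565)*(4 + 326/93) = 8 - (-6437)*698/93 = 8 - 1*(-4493026/93) = 8 + 4493026/93 = 4493770/93 ≈ 48320.)
(V - 8564)/(-19169 + 24826) - 1*6054 = (4493770/93 - 8564)/(-19169 + 24826) - 1*6054 = (3697318/93)/5657 - 6054 = (3697318/93)*(1/5657) - 6054 = 3697318/526101 - 6054 = -3181318136/526101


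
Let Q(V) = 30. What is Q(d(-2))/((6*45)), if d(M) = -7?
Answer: 1/9 ≈ 0.11111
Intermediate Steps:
Q(d(-2))/((6*45)) = 30/((6*45)) = 30/270 = 30*(1/270) = 1/9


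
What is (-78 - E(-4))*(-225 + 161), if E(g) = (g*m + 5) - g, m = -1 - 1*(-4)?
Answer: 4800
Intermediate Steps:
m = 3 (m = -1 + 4 = 3)
E(g) = 5 + 2*g (E(g) = (g*3 + 5) - g = (3*g + 5) - g = (5 + 3*g) - g = 5 + 2*g)
(-78 - E(-4))*(-225 + 161) = (-78 - (5 + 2*(-4)))*(-225 + 161) = (-78 - (5 - 8))*(-64) = (-78 - 1*(-3))*(-64) = (-78 + 3)*(-64) = -75*(-64) = 4800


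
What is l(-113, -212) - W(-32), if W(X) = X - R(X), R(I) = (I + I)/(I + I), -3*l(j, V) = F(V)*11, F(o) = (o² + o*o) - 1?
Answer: -988658/3 ≈ -3.2955e+5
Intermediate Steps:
F(o) = -1 + 2*o² (F(o) = (o² + o²) - 1 = 2*o² - 1 = -1 + 2*o²)
l(j, V) = 11/3 - 22*V²/3 (l(j, V) = -(-1 + 2*V²)*11/3 = -(-11 + 22*V²)/3 = 11/3 - 22*V²/3)
R(I) = 1 (R(I) = (2*I)/((2*I)) = (2*I)*(1/(2*I)) = 1)
W(X) = -1 + X (W(X) = X - 1*1 = X - 1 = -1 + X)
l(-113, -212) - W(-32) = (11/3 - 22/3*(-212)²) - (-1 - 32) = (11/3 - 22/3*44944) - 1*(-33) = (11/3 - 988768/3) + 33 = -988757/3 + 33 = -988658/3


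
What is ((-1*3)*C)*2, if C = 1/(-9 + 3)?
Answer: 1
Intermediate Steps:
C = -⅙ (C = 1/(-6) = -⅙ ≈ -0.16667)
((-1*3)*C)*2 = (-1*3*(-⅙))*2 = -3*(-⅙)*2 = (½)*2 = 1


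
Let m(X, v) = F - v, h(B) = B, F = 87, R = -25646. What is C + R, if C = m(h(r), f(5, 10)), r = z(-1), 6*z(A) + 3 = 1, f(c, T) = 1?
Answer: -25560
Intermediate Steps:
z(A) = -⅓ (z(A) = -½ + (⅙)*1 = -½ + ⅙ = -⅓)
r = -⅓ ≈ -0.33333
m(X, v) = 87 - v
C = 86 (C = 87 - 1*1 = 87 - 1 = 86)
C + R = 86 - 25646 = -25560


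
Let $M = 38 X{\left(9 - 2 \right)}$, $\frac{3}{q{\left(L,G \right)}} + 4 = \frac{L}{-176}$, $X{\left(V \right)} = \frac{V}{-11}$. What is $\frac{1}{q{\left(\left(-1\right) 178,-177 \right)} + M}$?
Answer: $- \frac{2893}{72862} \approx -0.039705$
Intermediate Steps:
$X{\left(V \right)} = - \frac{V}{11}$ ($X{\left(V \right)} = V \left(- \frac{1}{11}\right) = - \frac{V}{11}$)
$q{\left(L,G \right)} = \frac{3}{-4 - \frac{L}{176}}$ ($q{\left(L,G \right)} = \frac{3}{-4 + \frac{L}{-176}} = \frac{3}{-4 + L \left(- \frac{1}{176}\right)} = \frac{3}{-4 - \frac{L}{176}}$)
$M = - \frac{266}{11}$ ($M = 38 \left(- \frac{9 - 2}{11}\right) = 38 \left(\left(- \frac{1}{11}\right) 7\right) = 38 \left(- \frac{7}{11}\right) = - \frac{266}{11} \approx -24.182$)
$\frac{1}{q{\left(\left(-1\right) 178,-177 \right)} + M} = \frac{1}{- \frac{528}{704 - 178} - \frac{266}{11}} = \frac{1}{- \frac{528}{526} - \frac{266}{11}} = \frac{1}{\left(-528\right) \frac{1}{526} - \frac{266}{11}} = \frac{1}{- \frac{264}{263} - \frac{266}{11}} = \frac{1}{- \frac{72862}{2893}} = - \frac{2893}{72862}$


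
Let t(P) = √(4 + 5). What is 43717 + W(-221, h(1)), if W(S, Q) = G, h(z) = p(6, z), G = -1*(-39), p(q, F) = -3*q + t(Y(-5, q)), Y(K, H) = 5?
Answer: 43756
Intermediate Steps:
t(P) = 3 (t(P) = √9 = 3)
p(q, F) = 3 - 3*q (p(q, F) = -3*q + 3 = 3 - 3*q)
G = 39
h(z) = -15 (h(z) = 3 - 3*6 = 3 - 18 = -15)
W(S, Q) = 39
43717 + W(-221, h(1)) = 43717 + 39 = 43756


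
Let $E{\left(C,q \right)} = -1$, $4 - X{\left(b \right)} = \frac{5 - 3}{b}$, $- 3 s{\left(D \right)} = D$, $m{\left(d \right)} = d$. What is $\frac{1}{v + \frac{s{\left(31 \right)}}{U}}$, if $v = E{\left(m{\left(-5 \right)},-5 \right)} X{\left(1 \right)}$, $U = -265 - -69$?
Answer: $- \frac{588}{1145} \approx -0.51354$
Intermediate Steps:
$s{\left(D \right)} = - \frac{D}{3}$
$U = -196$ ($U = -265 + 69 = -196$)
$X{\left(b \right)} = 4 - \frac{2}{b}$ ($X{\left(b \right)} = 4 - \frac{5 - 3}{b} = 4 - \frac{2}{b}$)
$v = -2$ ($v = - (4 - \frac{2}{1}) = - (4 - 2) = \left(-1\right) 2 = -2$)
$\frac{1}{v + \frac{s{\left(31 \right)}}{U}} = \frac{1}{-2 + \frac{\left(- \frac{1}{3}\right) 31}{-196}} = \frac{1}{-2 - - \frac{31}{588}} = \frac{1}{-2 + \frac{31}{588}} = \frac{1}{- \frac{1145}{588}} = - \frac{588}{1145}$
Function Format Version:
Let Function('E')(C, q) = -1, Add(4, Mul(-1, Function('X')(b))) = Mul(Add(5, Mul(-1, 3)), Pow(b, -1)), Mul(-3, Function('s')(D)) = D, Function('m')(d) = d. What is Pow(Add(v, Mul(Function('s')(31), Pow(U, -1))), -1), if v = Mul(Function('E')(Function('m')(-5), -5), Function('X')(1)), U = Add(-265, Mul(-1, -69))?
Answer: Rational(-588, 1145) ≈ -0.51354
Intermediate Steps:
Function('s')(D) = Mul(Rational(-1, 3), D)
U = -196 (U = Add(-265, 69) = -196)
Function('X')(b) = Add(4, Mul(-2, Pow(b, -1))) (Function('X')(b) = Add(4, Mul(-1, Mul(Add(5, Mul(-1, 3)), Pow(b, -1)))) = Add(4, Mul(-1, Mul(Add(5, -3), Pow(b, -1)))) = Add(4, Mul(-1, Mul(2, Pow(b, -1)))) = Add(4, Mul(-2, Pow(b, -1))))
v = -2 (v = Mul(-1, Add(4, Mul(-2, Pow(1, -1)))) = Mul(-1, Add(4, Mul(-2, 1))) = Mul(-1, Add(4, -2)) = Mul(-1, 2) = -2)
Pow(Add(v, Mul(Function('s')(31), Pow(U, -1))), -1) = Pow(Add(-2, Mul(Mul(Rational(-1, 3), 31), Pow(-196, -1))), -1) = Pow(Add(-2, Mul(Rational(-31, 3), Rational(-1, 196))), -1) = Pow(Add(-2, Rational(31, 588)), -1) = Pow(Rational(-1145, 588), -1) = Rational(-588, 1145)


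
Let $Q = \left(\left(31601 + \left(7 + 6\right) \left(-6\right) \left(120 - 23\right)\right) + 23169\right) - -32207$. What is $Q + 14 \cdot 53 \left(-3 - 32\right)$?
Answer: $53441$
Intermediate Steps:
$Q = 79411$ ($Q = \left(\left(31601 + 13 \left(-6\right) 97\right) + 23169\right) + 32207 = \left(\left(31601 - 7566\right) + 23169\right) + 32207 = \left(24035 + 23169\right) + 32207 = 47204 + 32207 = 79411$)
$Q + 14 \cdot 53 \left(-3 - 32\right) = 79411 + 14 \cdot 53 \left(-3 - 32\right) = 79411 + 742 \left(-3 - 32\right) = 79411 + 742 \left(-35\right) = 79411 - 25970 = 53441$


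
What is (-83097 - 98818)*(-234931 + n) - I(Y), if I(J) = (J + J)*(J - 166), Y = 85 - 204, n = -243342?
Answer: 87004964965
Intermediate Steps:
Y = -119
I(J) = 2*J*(-166 + J) (I(J) = (2*J)*(-166 + J) = 2*J*(-166 + J))
(-83097 - 98818)*(-234931 + n) - I(Y) = (-83097 - 98818)*(-234931 - 243342) - 2*(-119)*(-166 - 119) = -181915*(-478273) - 2*(-119)*(-285) = 87005032795 - 1*67830 = 87005032795 - 67830 = 87004964965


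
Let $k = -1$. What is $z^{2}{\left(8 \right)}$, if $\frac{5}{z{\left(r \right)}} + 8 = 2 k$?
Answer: $\frac{1}{4} \approx 0.25$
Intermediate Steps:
$z{\left(r \right)} = - \frac{1}{2}$ ($z{\left(r \right)} = \frac{5}{-8 + 2 \left(-1\right)} = \frac{5}{-8 - 2} = \frac{5}{-10} = 5 \left(- \frac{1}{10}\right) = - \frac{1}{2}$)
$z^{2}{\left(8 \right)} = \left(- \frac{1}{2}\right)^{2} = \frac{1}{4}$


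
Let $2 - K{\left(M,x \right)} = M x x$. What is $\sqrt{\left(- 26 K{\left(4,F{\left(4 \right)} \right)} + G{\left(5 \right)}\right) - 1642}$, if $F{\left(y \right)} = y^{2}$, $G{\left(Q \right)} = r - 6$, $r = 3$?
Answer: $\sqrt{24927} \approx 157.88$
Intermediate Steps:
$G{\left(Q \right)} = -3$ ($G{\left(Q \right)} = 3 - 6 = -3$)
$K{\left(M,x \right)} = 2 - M x^{2}$ ($K{\left(M,x \right)} = 2 - M x x = 2 - M x^{2}$)
$\sqrt{\left(- 26 K{\left(4,F{\left(4 \right)} \right)} + G{\left(5 \right)}\right) - 1642} = \sqrt{\left(- 26 \left(2 - 4 \left(4^{2}\right)^{2}\right) - 3\right) - 1642} = \sqrt{\left(- 26 \left(2 - 4 \cdot 16^{2}\right) - 3\right) - 1642} = \sqrt{\left(- 26 \left(2 - 4 \cdot 256\right) - 3\right) - 1642} = \sqrt{\left(- 26 \left(2 - 1024\right) - 3\right) - 1642} = \sqrt{\left(\left(-26\right) \left(-1022\right) - 3\right) - 1642} = \sqrt{\left(26572 - 3\right) - 1642} = \sqrt{26569 - 1642} = \sqrt{24927}$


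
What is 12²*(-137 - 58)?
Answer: -28080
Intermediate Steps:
12²*(-137 - 58) = 144*(-195) = -28080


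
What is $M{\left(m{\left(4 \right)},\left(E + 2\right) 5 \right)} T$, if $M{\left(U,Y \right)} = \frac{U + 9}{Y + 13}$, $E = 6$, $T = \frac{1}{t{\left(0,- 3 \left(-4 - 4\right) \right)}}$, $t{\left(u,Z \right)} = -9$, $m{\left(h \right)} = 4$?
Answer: $- \frac{13}{477} \approx -0.027254$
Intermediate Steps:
$T = - \frac{1}{9}$ ($T = \frac{1}{-9} = - \frac{1}{9} \approx -0.11111$)
$M{\left(U,Y \right)} = \frac{9 + U}{13 + Y}$
$M{\left(m{\left(4 \right)},\left(E + 2\right) 5 \right)} T = \frac{9 + 4}{13 + \left(6 + 2\right) 5} \left(- \frac{1}{9}\right) = \frac{1}{13 + 8 \cdot 5} \cdot 13 \left(- \frac{1}{9}\right) = \frac{1}{13 + 40} \cdot 13 \left(- \frac{1}{9}\right) = \frac{1}{53} \cdot 13 \left(- \frac{1}{9}\right) = \frac{13}{53} \left(- \frac{1}{9}\right) = - \frac{13}{477}$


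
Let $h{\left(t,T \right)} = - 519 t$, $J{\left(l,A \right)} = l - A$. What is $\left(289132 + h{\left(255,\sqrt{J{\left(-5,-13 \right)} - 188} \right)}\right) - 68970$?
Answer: $87817$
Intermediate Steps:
$\left(289132 + h{\left(255,\sqrt{J{\left(-5,-13 \right)} - 188} \right)}\right) - 68970 = \left(289132 - 132345\right) - 68970 = 156787 - 68970 = 87817$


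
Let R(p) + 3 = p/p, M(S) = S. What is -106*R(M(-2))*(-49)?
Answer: -10388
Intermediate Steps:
R(p) = -2 (R(p) = -3 + p/p = -3 + 1 = -2)
-106*R(M(-2))*(-49) = -106*(-2)*(-49) = 212*(-49) = -10388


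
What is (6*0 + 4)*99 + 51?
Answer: 447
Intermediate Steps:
(6*0 + 4)*99 + 51 = (0 + 4)*99 + 51 = 4*99 + 51 = 396 + 51 = 447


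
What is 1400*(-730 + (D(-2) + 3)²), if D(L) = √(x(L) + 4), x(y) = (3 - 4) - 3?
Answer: -1009400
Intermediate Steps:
x(y) = -4 (x(y) = -1 - 3 = -4)
D(L) = 0 (D(L) = √(-4 + 4) = √0 = 0)
1400*(-730 + (D(-2) + 3)²) = 1400*(-730 + (0 + 3)²) = 1400*(-730 + 3²) = 1400*(-730 + 9) = 1400*(-721) = -1009400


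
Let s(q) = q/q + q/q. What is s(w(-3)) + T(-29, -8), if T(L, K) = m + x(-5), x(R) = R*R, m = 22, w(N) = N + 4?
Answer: 49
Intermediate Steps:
w(N) = 4 + N
x(R) = R²
s(q) = 2 (s(q) = 1 + 1 = 2)
T(L, K) = 47 (T(L, K) = 22 + (-5)² = 22 + 25 = 47)
s(w(-3)) + T(-29, -8) = 2 + 47 = 49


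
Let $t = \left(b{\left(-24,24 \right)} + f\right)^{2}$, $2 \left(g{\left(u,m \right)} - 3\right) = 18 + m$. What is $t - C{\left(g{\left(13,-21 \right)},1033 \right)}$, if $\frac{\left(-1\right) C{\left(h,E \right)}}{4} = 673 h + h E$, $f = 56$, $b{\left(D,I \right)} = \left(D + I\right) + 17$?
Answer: $15565$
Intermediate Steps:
$g{\left(u,m \right)} = 12 + \frac{m}{2}$ ($g{\left(u,m \right)} = 3 + \frac{18 + m}{2} = 3 + \left(9 + \frac{m}{2}\right) = 12 + \frac{m}{2}$)
$b{\left(D,I \right)} = 17 + D + I$
$C{\left(h,E \right)} = - 2692 h - 4 E h$ ($C{\left(h,E \right)} = - 4 \left(673 h + h E\right) = - 4 \left(673 h + E h\right) = - 2692 h - 4 E h$)
$t = 5329$ ($t = \left(\left(17 - 24 + 24\right) + 56\right)^{2} = \left(17 + 56\right)^{2} = 73^{2} = 5329$)
$t - C{\left(g{\left(13,-21 \right)},1033 \right)} = 5329 - - 4 \left(12 + \frac{1}{2} \left(-21\right)\right) \left(673 + 1033\right) = 5329 - \left(-4\right) \left(12 - \frac{21}{2}\right) 1706 = 5329 - \left(-4\right) \frac{3}{2} \cdot 1706 = 5329 - -10236 = 5329 + 10236 = 15565$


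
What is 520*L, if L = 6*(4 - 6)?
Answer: -6240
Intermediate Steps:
L = -12 (L = 6*(-2) = -12)
520*L = 520*(-12) = -6240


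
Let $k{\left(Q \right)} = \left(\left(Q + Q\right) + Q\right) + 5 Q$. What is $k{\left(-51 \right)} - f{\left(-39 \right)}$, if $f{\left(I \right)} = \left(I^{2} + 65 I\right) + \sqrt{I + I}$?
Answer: $606 - i \sqrt{78} \approx 606.0 - 8.8318 i$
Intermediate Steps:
$f{\left(I \right)} = I^{2} + 65 I + \sqrt{2} \sqrt{I}$ ($f{\left(I \right)} = \left(I^{2} + 65 I\right) + \sqrt{2 I} = \left(I^{2} + 65 I\right) + \sqrt{2} \sqrt{I} = I^{2} + 65 I + \sqrt{2} \sqrt{I}$)
$k{\left(Q \right)} = 8 Q$ ($k{\left(Q \right)} = \left(2 Q + Q\right) + 5 Q = 3 Q + 5 Q = 8 Q$)
$k{\left(-51 \right)} - f{\left(-39 \right)} = 8 \left(-51\right) - \left(\left(-39\right)^{2} + 65 \left(-39\right) + \sqrt{2} \sqrt{-39}\right) = -408 - \left(1521 - 2535 + \sqrt{2} i \sqrt{39}\right) = -408 - \left(1521 - 2535 + i \sqrt{78}\right) = -408 - \left(-1014 + i \sqrt{78}\right) = -408 + \left(1014 - i \sqrt{78}\right) = 606 - i \sqrt{78}$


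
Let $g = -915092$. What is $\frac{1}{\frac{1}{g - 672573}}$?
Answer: $-1587665$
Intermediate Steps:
$\frac{1}{\frac{1}{g - 672573}} = \frac{1}{\frac{1}{-915092 - 672573}} = \frac{1}{\frac{1}{-1587665}} = \frac{1}{- \frac{1}{1587665}} = -1587665$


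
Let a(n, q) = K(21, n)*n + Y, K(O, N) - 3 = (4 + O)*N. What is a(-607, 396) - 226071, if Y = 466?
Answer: 8983799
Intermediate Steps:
K(O, N) = 3 + N*(4 + O) (K(O, N) = 3 + (4 + O)*N = 3 + N*(4 + O))
a(n, q) = 466 + n*(3 + 25*n) (a(n, q) = (3 + 4*n + n*21)*n + 466 = (3 + 4*n + 21*n)*n + 466 = (3 + 25*n)*n + 466 = n*(3 + 25*n) + 466 = 466 + n*(3 + 25*n))
a(-607, 396) - 226071 = (466 - 607*(3 + 25*(-607))) - 226071 = (466 - 607*(3 - 15175)) - 226071 = (466 - 607*(-15172)) - 226071 = (466 + 9209404) - 226071 = 9209870 - 226071 = 8983799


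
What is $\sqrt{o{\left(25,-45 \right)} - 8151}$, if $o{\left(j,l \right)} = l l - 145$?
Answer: $i \sqrt{6271} \approx 79.19 i$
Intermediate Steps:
$o{\left(j,l \right)} = -145 + l^{2}$ ($o{\left(j,l \right)} = l^{2} - 145 = -145 + l^{2}$)
$\sqrt{o{\left(25,-45 \right)} - 8151} = \sqrt{\left(-145 + \left(-45\right)^{2}\right) - 8151} = \sqrt{\left(-145 + 2025\right) - 8151} = \sqrt{1880 - 8151} = \sqrt{-6271} = i \sqrt{6271}$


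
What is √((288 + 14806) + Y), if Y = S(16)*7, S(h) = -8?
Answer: √15038 ≈ 122.63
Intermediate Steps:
Y = -56 (Y = -8*7 = -56)
√((288 + 14806) + Y) = √((288 + 14806) - 56) = √(15094 - 56) = √15038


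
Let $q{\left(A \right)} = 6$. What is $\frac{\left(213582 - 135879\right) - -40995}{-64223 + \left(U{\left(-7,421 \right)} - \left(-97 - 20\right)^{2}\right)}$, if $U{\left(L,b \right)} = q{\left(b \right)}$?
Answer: $- \frac{59349}{38953} \approx -1.5236$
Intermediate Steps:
$U{\left(L,b \right)} = 6$
$\frac{\left(213582 - 135879\right) - -40995}{-64223 + \left(U{\left(-7,421 \right)} - \left(-97 - 20\right)^{2}\right)} = \frac{\left(213582 - 135879\right) - -40995}{-64223 + \left(6 - \left(-97 - 20\right)^{2}\right)} = \frac{77703 + 40995}{-64223 + \left(6 - \left(-117\right)^{2}\right)} = \frac{118698}{-64223 + \left(6 - 13689\right)} = \frac{118698}{-64223 - 13683} = \frac{118698}{-77906} = 118698 \left(- \frac{1}{77906}\right) = - \frac{59349}{38953}$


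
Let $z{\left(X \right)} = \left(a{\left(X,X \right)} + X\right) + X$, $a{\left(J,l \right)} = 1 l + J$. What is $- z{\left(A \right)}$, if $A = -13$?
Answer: $52$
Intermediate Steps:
$a{\left(J,l \right)} = J + l$ ($a{\left(J,l \right)} = l + J = J + l$)
$z{\left(X \right)} = 4 X$ ($z{\left(X \right)} = \left(\left(X + X\right) + X\right) + X = \left(2 X + X\right) + X = 3 X + X = 4 X$)
$- z{\left(A \right)} = - 4 \left(-13\right) = \left(-1\right) \left(-52\right) = 52$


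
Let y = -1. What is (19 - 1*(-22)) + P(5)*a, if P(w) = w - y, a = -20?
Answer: -79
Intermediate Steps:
P(w) = 1 + w (P(w) = w - 1*(-1) = w + 1 = 1 + w)
(19 - 1*(-22)) + P(5)*a = (19 - 1*(-22)) + (1 + 5)*(-20) = (19 + 22) + 6*(-20) = 41 - 120 = -79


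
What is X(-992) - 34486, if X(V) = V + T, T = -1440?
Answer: -36918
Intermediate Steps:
X(V) = -1440 + V (X(V) = V - 1440 = -1440 + V)
X(-992) - 34486 = (-1440 - 992) - 34486 = -2432 - 34486 = -36918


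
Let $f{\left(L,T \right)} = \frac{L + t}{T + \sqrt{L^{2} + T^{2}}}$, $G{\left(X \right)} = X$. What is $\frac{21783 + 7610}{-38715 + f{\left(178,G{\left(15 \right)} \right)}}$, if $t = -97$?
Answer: $- \frac{12018281118025}{15829898761263} - \frac{264537 \sqrt{31909}}{5276632920421} \approx -0.75922$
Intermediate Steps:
$f{\left(L,T \right)} = \frac{-97 + L}{T + \sqrt{L^{2} + T^{2}}}$ ($f{\left(L,T \right)} = \frac{L - 97}{T + \sqrt{L^{2} + T^{2}}} = \frac{-97 + L}{T + \sqrt{L^{2} + T^{2}}}$)
$\frac{21783 + 7610}{-38715 + f{\left(178,G{\left(15 \right)} \right)}} = \frac{21783 + 7610}{-38715 + \frac{-97 + 178}{15 + \sqrt{178^{2} + 15^{2}}}} = \frac{29393}{-38715 + \frac{1}{15 + \sqrt{31684 + 225}} \cdot 81} = \frac{29393}{-38715 + \frac{1}{15 + \sqrt{31909}} \cdot 81} = \frac{29393}{-38715 + \frac{81}{15 + \sqrt{31909}}}$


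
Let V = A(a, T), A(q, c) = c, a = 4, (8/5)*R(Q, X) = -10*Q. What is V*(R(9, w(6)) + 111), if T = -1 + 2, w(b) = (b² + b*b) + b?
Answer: 219/4 ≈ 54.750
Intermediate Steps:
w(b) = b + 2*b² (w(b) = (b² + b²) + b = 2*b² + b = b + 2*b²)
T = 1
R(Q, X) = -25*Q/4 (R(Q, X) = 5*(-10*Q)/8 = -25*Q/4)
V = 1
V*(R(9, w(6)) + 111) = 1*(-25/4*9 + 111) = 1*(-225/4 + 111) = 1*(219/4) = 219/4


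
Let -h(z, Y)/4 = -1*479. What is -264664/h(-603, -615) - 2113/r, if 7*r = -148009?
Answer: -9786078605/70896311 ≈ -138.03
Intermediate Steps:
r = -148009/7 (r = (⅐)*(-148009) = -148009/7 ≈ -21144.)
h(z, Y) = 1916 (h(z, Y) = -(-4)*479 = -4*(-479) = 1916)
-264664/h(-603, -615) - 2113/r = -264664/1916 - 2113/(-148009/7) = -264664*1/1916 - 2113*(-7/148009) = -66166/479 + 14791/148009 = -9786078605/70896311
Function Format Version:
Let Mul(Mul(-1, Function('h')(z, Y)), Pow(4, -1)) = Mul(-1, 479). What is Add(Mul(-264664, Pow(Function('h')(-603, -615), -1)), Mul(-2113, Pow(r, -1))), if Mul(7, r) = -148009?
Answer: Rational(-9786078605, 70896311) ≈ -138.03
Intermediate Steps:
r = Rational(-148009, 7) (r = Mul(Rational(1, 7), -148009) = Rational(-148009, 7) ≈ -21144.)
Function('h')(z, Y) = 1916 (Function('h')(z, Y) = Mul(-4, Mul(-1, 479)) = Mul(-4, -479) = 1916)
Add(Mul(-264664, Pow(Function('h')(-603, -615), -1)), Mul(-2113, Pow(r, -1))) = Add(Mul(-264664, Pow(1916, -1)), Mul(-2113, Pow(Rational(-148009, 7), -1))) = Add(Mul(-264664, Rational(1, 1916)), Mul(-2113, Rational(-7, 148009))) = Add(Rational(-66166, 479), Rational(14791, 148009)) = Rational(-9786078605, 70896311)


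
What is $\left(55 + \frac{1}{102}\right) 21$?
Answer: $\frac{39277}{34} \approx 1155.2$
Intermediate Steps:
$\left(55 + \frac{1}{102}\right) 21 = \frac{5611}{102} \cdot 21 = \frac{39277}{34}$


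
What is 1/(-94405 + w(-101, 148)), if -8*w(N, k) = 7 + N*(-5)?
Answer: -1/94469 ≈ -1.0585e-5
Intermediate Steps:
w(N, k) = -7/8 + 5*N/8 (w(N, k) = -(7 + N*(-5))/8 = -(7 - 5*N)/8 = -7/8 + 5*N/8)
1/(-94405 + w(-101, 148)) = 1/(-94405 + (-7/8 + (5/8)*(-101))) = 1/(-94405 + (-7/8 - 505/8)) = 1/(-94405 - 64) = 1/(-94469) = -1/94469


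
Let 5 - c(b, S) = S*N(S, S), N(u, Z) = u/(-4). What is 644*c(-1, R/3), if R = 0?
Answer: 3220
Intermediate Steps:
N(u, Z) = -u/4 (N(u, Z) = u*(-1/4) = -u/4)
c(b, S) = 5 + S**2/4 (c(b, S) = 5 - S*(-S/4) = 5 - (-1)*S**2/4 = 5 + S**2/4)
644*c(-1, R/3) = 644*(5 + (0/3)**2/4) = 644*(5 + (0*(1/3))**2/4) = 644*(5 + (1/4)*0**2) = 644*(5 + (1/4)*0) = 644*(5 + 0) = 644*5 = 3220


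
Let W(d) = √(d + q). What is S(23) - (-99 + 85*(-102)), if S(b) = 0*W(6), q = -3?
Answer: 8769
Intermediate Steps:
W(d) = √(-3 + d) (W(d) = √(d - 3) = √(-3 + d))
S(b) = 0 (S(b) = 0*√(-3 + 6) = 0*√3 = 0)
S(23) - (-99 + 85*(-102)) = 0 - (-99 + 85*(-102)) = 0 - (-99 - 8670) = 0 - 1*(-8769) = 0 + 8769 = 8769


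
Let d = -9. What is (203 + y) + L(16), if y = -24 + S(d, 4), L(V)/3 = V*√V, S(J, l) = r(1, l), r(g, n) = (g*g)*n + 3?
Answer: 378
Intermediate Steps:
r(g, n) = 3 + n*g² (r(g, n) = g²*n + 3 = n*g² + 3 = 3 + n*g²)
S(J, l) = 3 + l (S(J, l) = 3 + l*1² = 3 + l*1 = 3 + l)
L(V) = 3*V^(3/2) (L(V) = 3*(V*√V) = 3*V^(3/2))
y = -17 (y = -24 + (3 + 4) = -24 + 7 = -17)
(203 + y) + L(16) = (203 - 17) + 3*16^(3/2) = 186 + 3*64 = 186 + 192 = 378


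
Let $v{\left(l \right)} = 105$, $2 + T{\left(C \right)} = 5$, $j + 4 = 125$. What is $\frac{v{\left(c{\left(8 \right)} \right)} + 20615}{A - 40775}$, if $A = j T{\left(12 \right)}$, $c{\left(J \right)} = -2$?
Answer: $- \frac{5180}{10103} \approx -0.51272$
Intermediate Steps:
$j = 121$ ($j = -4 + 125 = 121$)
$T{\left(C \right)} = 3$ ($T{\left(C \right)} = -2 + 5 = 3$)
$A = 363$ ($A = 121 \cdot 3 = 363$)
$\frac{v{\left(c{\left(8 \right)} \right)} + 20615}{A - 40775} = \frac{105 + 20615}{363 - 40775} = \frac{20720}{-40412} = 20720 \left(- \frac{1}{40412}\right) = - \frac{5180}{10103}$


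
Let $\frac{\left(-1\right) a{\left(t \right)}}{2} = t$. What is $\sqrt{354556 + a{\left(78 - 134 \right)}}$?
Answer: $2 \sqrt{88667} \approx 595.54$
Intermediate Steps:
$a{\left(t \right)} = - 2 t$
$\sqrt{354556 + a{\left(78 - 134 \right)}} = \sqrt{354556 - 2 \left(78 - 134\right)} = \sqrt{354556 - -112} = \sqrt{354556 + 112} = \sqrt{354668} = 2 \sqrt{88667}$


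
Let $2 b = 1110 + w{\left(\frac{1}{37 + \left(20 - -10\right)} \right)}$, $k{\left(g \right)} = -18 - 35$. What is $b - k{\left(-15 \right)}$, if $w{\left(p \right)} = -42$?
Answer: $587$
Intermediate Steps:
$k{\left(g \right)} = -53$ ($k{\left(g \right)} = -18 - 35 = -53$)
$b = 534$ ($b = \frac{1110 - 42}{2} = \frac{1}{2} \cdot 1068 = 534$)
$b - k{\left(-15 \right)} = 534 - -53 = 534 + 53 = 587$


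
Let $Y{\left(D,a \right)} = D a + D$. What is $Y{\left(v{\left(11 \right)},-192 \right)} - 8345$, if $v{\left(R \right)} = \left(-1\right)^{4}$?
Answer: $-8536$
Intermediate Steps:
$v{\left(R \right)} = 1$
$Y{\left(D,a \right)} = D + D a$
$Y{\left(v{\left(11 \right)},-192 \right)} - 8345 = 1 \left(1 - 192\right) - 8345 = 1 \left(-191\right) - 8345 = -191 - 8345 = -8536$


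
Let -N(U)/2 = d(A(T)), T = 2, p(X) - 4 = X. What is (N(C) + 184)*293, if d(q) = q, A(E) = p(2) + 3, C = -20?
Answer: 48638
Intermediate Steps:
p(X) = 4 + X
A(E) = 9 (A(E) = (4 + 2) + 3 = 6 + 3 = 9)
N(U) = -18 (N(U) = -2*9 = -18)
(N(C) + 184)*293 = (-18 + 184)*293 = 166*293 = 48638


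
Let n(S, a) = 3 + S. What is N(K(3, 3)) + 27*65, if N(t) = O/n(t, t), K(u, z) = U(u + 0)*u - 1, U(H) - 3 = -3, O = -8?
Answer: 1751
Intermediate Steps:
U(H) = 0 (U(H) = 3 - 3 = 0)
K(u, z) = -1 (K(u, z) = 0*u - 1 = 0 - 1 = -1)
N(t) = -8/(3 + t)
N(K(3, 3)) + 27*65 = -8/(3 - 1) + 27*65 = -8/2 + 1755 = -8*1/2 + 1755 = -4 + 1755 = 1751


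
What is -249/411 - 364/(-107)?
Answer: 40987/14659 ≈ 2.7960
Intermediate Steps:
-249/411 - 364/(-107) = -249*1/411 - 364*(-1/107) = -83/137 + 364/107 = 40987/14659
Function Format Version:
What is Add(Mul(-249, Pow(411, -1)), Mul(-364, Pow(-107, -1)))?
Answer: Rational(40987, 14659) ≈ 2.7960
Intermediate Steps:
Add(Mul(-249, Pow(411, -1)), Mul(-364, Pow(-107, -1))) = Add(Mul(-249, Rational(1, 411)), Mul(-364, Rational(-1, 107))) = Add(Rational(-83, 137), Rational(364, 107)) = Rational(40987, 14659)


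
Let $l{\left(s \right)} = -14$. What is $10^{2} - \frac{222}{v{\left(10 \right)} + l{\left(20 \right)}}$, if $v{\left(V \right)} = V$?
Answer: $\frac{311}{2} \approx 155.5$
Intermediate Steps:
$10^{2} - \frac{222}{v{\left(10 \right)} + l{\left(20 \right)}} = 10^{2} - \frac{222}{10 - 14} = 100 - \frac{222}{-4} = 100 - - \frac{111}{2} = 100 + \frac{111}{2} = \frac{311}{2}$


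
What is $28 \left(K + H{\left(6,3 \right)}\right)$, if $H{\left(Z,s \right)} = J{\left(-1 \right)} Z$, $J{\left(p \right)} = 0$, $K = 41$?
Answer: $1148$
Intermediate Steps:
$H{\left(Z,s \right)} = 0$ ($H{\left(Z,s \right)} = 0 Z = 0$)
$28 \left(K + H{\left(6,3 \right)}\right) = 28 \left(41 + 0\right) = 28 \cdot 41 = 1148$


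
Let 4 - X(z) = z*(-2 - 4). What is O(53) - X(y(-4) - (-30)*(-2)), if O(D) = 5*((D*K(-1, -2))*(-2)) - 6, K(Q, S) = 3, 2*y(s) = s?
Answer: -1228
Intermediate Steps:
y(s) = s/2
O(D) = -6 - 30*D (O(D) = 5*((D*3)*(-2)) - 6 = 5*((3*D)*(-2)) - 6 = 5*(-6*D) - 6 = -30*D - 6 = -6 - 30*D)
X(z) = 4 + 6*z (X(z) = 4 - z*(-2 - 4) = 4 - z*(-6) = 4 - (-6)*z = 4 + 6*z)
O(53) - X(y(-4) - (-30)*(-2)) = (-6 - 30*53) - (4 + 6*((½)*(-4) - (-30)*(-2))) = (-6 - 1590) - (4 + 6*(-2 - 6*10)) = -1596 - (4 + 6*(-2 - 60)) = -1596 - (4 + 6*(-62)) = -1596 - (4 - 372) = -1596 - 1*(-368) = -1596 + 368 = -1228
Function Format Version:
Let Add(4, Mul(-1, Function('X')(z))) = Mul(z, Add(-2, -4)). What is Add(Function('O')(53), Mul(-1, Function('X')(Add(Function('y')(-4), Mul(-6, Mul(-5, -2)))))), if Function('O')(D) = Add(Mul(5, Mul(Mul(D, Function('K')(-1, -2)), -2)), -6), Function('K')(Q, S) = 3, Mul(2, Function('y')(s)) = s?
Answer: -1228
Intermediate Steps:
Function('y')(s) = Mul(Rational(1, 2), s)
Function('O')(D) = Add(-6, Mul(-30, D)) (Function('O')(D) = Add(Mul(5, Mul(Mul(D, 3), -2)), -6) = Add(Mul(5, Mul(Mul(3, D), -2)), -6) = Add(Mul(5, Mul(-6, D)), -6) = Add(Mul(-30, D), -6) = Add(-6, Mul(-30, D)))
Function('X')(z) = Add(4, Mul(6, z)) (Function('X')(z) = Add(4, Mul(-1, Mul(z, Add(-2, -4)))) = Add(4, Mul(-1, Mul(z, -6))) = Add(4, Mul(-1, Mul(-6, z))) = Add(4, Mul(6, z)))
Add(Function('O')(53), Mul(-1, Function('X')(Add(Function('y')(-4), Mul(-6, Mul(-5, -2)))))) = Add(Add(-6, Mul(-30, 53)), Mul(-1, Add(4, Mul(6, Add(Mul(Rational(1, 2), -4), Mul(-6, Mul(-5, -2))))))) = Add(Add(-6, -1590), Mul(-1, Add(4, Mul(6, Add(-2, Mul(-6, 10)))))) = Add(-1596, Mul(-1, Add(4, Mul(6, Add(-2, -60))))) = Add(-1596, Mul(-1, Add(4, Mul(6, -62)))) = Add(-1596, Mul(-1, Add(4, -372))) = Add(-1596, Mul(-1, -368)) = Add(-1596, 368) = -1228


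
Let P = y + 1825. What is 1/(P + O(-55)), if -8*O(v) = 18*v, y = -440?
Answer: 4/6035 ≈ 0.00066280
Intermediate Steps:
O(v) = -9*v/4
P = 1385 (P = -440 + 1825 = 1385)
1/(P + O(-55)) = 1/(1385 - 9/4*(-55)) = 1/(1385 + 495/4) = 1/(6035/4) = 4/6035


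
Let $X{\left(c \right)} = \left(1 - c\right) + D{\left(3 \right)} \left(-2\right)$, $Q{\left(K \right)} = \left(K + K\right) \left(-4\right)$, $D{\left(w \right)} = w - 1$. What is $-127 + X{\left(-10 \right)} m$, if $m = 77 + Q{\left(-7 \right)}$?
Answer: $804$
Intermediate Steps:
$D{\left(w \right)} = -1 + w$
$Q{\left(K \right)} = - 8 K$ ($Q{\left(K \right)} = 2 K \left(-4\right) = - 8 K$)
$X{\left(c \right)} = -3 - c$ ($X{\left(c \right)} = \left(1 - c\right) + \left(-1 + 3\right) \left(-2\right) = \left(1 - c\right) + 2 \left(-2\right) = \left(1 - c\right) - 4 = -3 - c$)
$m = 133$ ($m = 77 - -56 = 77 + 56 = 133$)
$-127 + X{\left(-10 \right)} m = -127 + \left(-3 - -10\right) 133 = -127 + \left(-3 + 10\right) 133 = -127 + 7 \cdot 133 = -127 + 931 = 804$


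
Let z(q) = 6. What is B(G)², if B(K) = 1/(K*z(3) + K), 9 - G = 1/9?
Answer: 81/313600 ≈ 0.00025829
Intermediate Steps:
G = 80/9 (G = 9 - 1/9 = 9 - 1*⅑ = 9 - ⅑ = 80/9 ≈ 8.8889)
B(K) = 1/(7*K) (B(K) = 1/(K*6 + K) = 1/(6*K + K) = 1/(7*K))
B(G)² = (1/(7*(80/9)))² = ((⅐)*(9/80))² = (9/560)² = 81/313600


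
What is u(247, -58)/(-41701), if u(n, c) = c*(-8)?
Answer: -464/41701 ≈ -0.011127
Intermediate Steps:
u(n, c) = -8*c
u(247, -58)/(-41701) = -8*(-58)/(-41701) = 464*(-1/41701) = -464/41701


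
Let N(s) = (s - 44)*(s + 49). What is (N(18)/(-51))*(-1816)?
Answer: -3163472/51 ≈ -62029.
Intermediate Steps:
N(s) = (-44 + s)*(49 + s)
(N(18)/(-51))*(-1816) = ((-2156 + 18² + 5*18)/(-51))*(-1816) = ((-2156 + 324 + 90)*(-1/51))*(-1816) = -1742*(-1/51)*(-1816) = (1742/51)*(-1816) = -3163472/51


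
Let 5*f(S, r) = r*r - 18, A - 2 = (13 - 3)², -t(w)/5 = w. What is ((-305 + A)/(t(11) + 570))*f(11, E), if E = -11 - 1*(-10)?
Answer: 3451/2575 ≈ 1.3402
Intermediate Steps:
t(w) = -5*w
A = 102 (A = 2 + (13 - 3)² = 2 + 10² = 2 + 100 = 102)
E = -1 (E = -11 + 10 = -1)
f(S, r) = -18/5 + r²/5 (f(S, r) = (r*r - 18)/5 = (r² - 18)/5 = (-18 + r²)/5 = -18/5 + r²/5)
((-305 + A)/(t(11) + 570))*f(11, E) = ((-305 + 102)/(-5*11 + 570))*(-18/5 + (⅕)*(-1)²) = (-203/(-55 + 570))*(-18/5 + (⅕)*1) = (-203/515)*(-18/5 + ⅕) = -203*1/515*(-17/5) = -203/515*(-17/5) = 3451/2575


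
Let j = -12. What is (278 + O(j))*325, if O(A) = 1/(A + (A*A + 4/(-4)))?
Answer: 11836175/131 ≈ 90353.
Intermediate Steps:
O(A) = 1/(-1 + A + A**2) (O(A) = 1/(A + (A**2 + 4*(-1/4))) = 1/(A + (A**2 - 1)) = 1/(A + (-1 + A**2)) = 1/(-1 + A + A**2))
(278 + O(j))*325 = (278 + 1/(-1 - 12 + (-12)**2))*325 = (278 + 1/(-1 - 12 + 144))*325 = (278 + 1/131)*325 = (36419/131)*325 = 11836175/131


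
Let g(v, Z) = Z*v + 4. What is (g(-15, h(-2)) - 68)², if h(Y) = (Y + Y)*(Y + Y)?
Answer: 92416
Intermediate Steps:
h(Y) = 4*Y² (h(Y) = (2*Y)*(2*Y) = 4*Y²)
g(v, Z) = 4 + Z*v
(g(-15, h(-2)) - 68)² = ((4 + (4*(-2)²)*(-15)) - 68)² = ((4 + (4*4)*(-15)) - 68)² = ((4 + 16*(-15)) - 68)² = ((4 - 240) - 68)² = (-236 - 68)² = (-304)² = 92416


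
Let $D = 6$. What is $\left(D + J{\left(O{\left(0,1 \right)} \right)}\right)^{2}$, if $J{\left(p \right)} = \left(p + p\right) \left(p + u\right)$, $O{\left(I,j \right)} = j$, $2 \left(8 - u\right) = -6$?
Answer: $900$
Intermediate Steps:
$u = 11$ ($u = 8 - -3 = 8 + 3 = 11$)
$J{\left(p \right)} = 2 p \left(11 + p\right)$ ($J{\left(p \right)} = \left(p + p\right) \left(p + 11\right) = 2 p \left(11 + p\right)$)
$\left(D + J{\left(O{\left(0,1 \right)} \right)}\right)^{2} = \left(6 + 2 \cdot 1 \left(11 + 1\right)\right)^{2} = \left(6 + 2 \cdot 1 \cdot 12\right)^{2} = \left(6 + 24\right)^{2} = 30^{2} = 900$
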